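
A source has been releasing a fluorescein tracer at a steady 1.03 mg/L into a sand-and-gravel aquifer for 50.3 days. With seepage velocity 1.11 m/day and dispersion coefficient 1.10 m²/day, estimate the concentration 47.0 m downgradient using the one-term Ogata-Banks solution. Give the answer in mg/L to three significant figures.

0.823 mg/L

For a continuous step input, C/C₀ ≈ ½·erfc((x−vt)/(2√(Dt))).
vt = 1.11 × 50.3 = 55.833 m and 2√(Dt) = 2√(1.10 × 50.3) = 14.88 m.
Argument (x−vt)/(2√(Dt)) = (47.0 − 55.833)/14.88 = -0.5936; ½·erfc(-0.5936) = 0.7994.
C = 1.03 × 0.7994 = 0.823 mg/L.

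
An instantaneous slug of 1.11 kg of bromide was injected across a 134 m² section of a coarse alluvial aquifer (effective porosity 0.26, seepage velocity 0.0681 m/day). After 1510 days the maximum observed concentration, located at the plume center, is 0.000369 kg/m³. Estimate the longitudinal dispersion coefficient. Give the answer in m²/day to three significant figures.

0.393 m²/day

At the plume center C_max = M/(n_e·A·√(4πDt)), so D = M²/(4πt·(n_e·A·C_max)²).
n_e·A·C_max = 0.26 × 134 × 0.000369 = 0.01286 kg/m.
D = 1.11²/(4π × 1510 × 0.01286²) = 0.393 m²/day.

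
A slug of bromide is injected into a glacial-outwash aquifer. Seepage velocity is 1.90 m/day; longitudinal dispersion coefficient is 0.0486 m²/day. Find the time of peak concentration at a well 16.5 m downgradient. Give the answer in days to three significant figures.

8.67 days

For the 1D instantaneous-source solution, setting ∂C/∂t = 0 at fixed x gives v²t² + 2Dt − x² = 0, so t = (√(D² + v²x²) − D)/v².
√(D² + v²x²) = √(0.0486² + 1.90² × 16.5²) = 31.35; v² = 3.61.
t = (31.35 − 0.0486)/3.61 = 8.67 days (vs. the pure-advection estimate x/v = 8.68 d).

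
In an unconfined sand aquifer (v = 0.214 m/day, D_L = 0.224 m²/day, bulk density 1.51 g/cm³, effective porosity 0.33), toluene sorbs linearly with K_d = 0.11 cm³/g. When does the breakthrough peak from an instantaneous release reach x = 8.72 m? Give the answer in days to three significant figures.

54.3 days

Retardation factor R = 1 + ρ_b·K_d/n = 1 + 1.51 × 0.11/0.33 = 1.503.
Sorption retards both mechanisms: v_R = v/R = 0.1424 m/day, D_R = D/R = 0.1490 m²/day.
Peak time from v_R²t² + 2D_R t − x² = 0: t = (√(D_R² + v_R²x²) − D_R)/v_R².
√(D_R² + v_R²x²) = √(0.1490² + 0.1424² × 8.72²) = 1.251; v_R² = 0.02028.
t = (1.251 − 0.1490)/0.02028 = 54.3 days.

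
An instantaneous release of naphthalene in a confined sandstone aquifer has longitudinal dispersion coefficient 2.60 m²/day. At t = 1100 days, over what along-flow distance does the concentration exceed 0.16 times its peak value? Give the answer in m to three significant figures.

The plume is Gaussian with σ = √(2Dt) = √(2 × 2.60 × 1100) = 75.63 m.
C/C_peak = exp(−Δx²/(2σ²)) = 0.16 ⇒ Δx = σ·√(−2 ln 0.16) = 75.63 × 1.914 = 144.8 m.
Width = 2Δx = 290 m.

290 m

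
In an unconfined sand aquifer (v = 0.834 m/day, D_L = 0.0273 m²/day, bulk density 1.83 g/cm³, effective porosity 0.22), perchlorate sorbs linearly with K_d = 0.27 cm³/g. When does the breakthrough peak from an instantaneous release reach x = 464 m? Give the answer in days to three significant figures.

1810 days

Retardation factor R = 1 + ρ_b·K_d/n = 1 + 1.83 × 0.27/0.22 = 3.246.
Sorption retards both mechanisms: v_R = v/R = 0.2569 m/day, D_R = D/R = 0.008410 m²/day.
Peak time from v_R²t² + 2D_R t − x² = 0: t = (√(D_R² + v_R²x²) − D_R)/v_R².
√(D_R² + v_R²x²) = √(0.008410² + 0.2569² × 464²) = 119.2; v_R² = 0.06600.
t = (119.2 − 0.008410)/0.06600 = 1810 days.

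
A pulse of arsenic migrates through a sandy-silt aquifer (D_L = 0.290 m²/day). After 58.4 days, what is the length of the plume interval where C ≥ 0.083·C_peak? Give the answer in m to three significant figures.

26.0 m

The plume is Gaussian with σ = √(2Dt) = √(2 × 0.290 × 58.4) = 5.820 m.
C/C_peak = exp(−Δx²/(2σ²)) = 0.083 ⇒ Δx = σ·√(−2 ln 0.083) = 5.820 × 2.231 = 12.98 m.
Width = 2Δx = 26.0 m.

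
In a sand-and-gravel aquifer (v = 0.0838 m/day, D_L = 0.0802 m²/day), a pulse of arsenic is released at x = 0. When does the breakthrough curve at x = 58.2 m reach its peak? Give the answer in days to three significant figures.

For the 1D instantaneous-source solution, setting ∂C/∂t = 0 at fixed x gives v²t² + 2Dt − x² = 0, so t = (√(D² + v²x²) − D)/v².
√(D² + v²x²) = √(0.0802² + 0.0838² × 58.2²) = 4.878; v² = 0.00702244.
t = (4.878 − 0.0802)/0.00702244 = 683 days (vs. the pure-advection estimate x/v = 695 d).

683 days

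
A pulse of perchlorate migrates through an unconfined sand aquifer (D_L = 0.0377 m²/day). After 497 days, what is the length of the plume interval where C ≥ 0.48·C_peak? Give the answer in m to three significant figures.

14.8 m

The plume is Gaussian with σ = √(2Dt) = √(2 × 0.0377 × 497) = 6.122 m.
C/C_peak = exp(−Δx²/(2σ²)) = 0.48 ⇒ Δx = σ·√(−2 ln 0.48) = 6.122 × 1.212 = 7.420 m.
Width = 2Δx = 14.8 m.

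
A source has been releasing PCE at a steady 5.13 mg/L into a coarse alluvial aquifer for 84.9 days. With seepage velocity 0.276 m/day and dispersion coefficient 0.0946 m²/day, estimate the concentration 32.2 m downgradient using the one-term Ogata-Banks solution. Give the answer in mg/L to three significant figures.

0.0736 mg/L

For a continuous step input, C/C₀ ≈ ½·erfc((x−vt)/(2√(Dt))).
vt = 0.276 × 84.9 = 23.4324 m and 2√(Dt) = 2√(0.0946 × 84.9) = 5.668 m.
Argument (x−vt)/(2√(Dt)) = (32.2 − 23.4324)/5.668 = 1.547; ½·erfc(1.547) = 0.01434.
C = 5.13 × 0.01434 = 0.0736 mg/L.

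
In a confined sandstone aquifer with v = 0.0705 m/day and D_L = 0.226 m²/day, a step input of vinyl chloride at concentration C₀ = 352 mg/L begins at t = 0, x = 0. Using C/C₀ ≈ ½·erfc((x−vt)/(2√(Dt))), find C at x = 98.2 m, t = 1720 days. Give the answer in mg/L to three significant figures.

280 mg/L

For a continuous step input, C/C₀ ≈ ½·erfc((x−vt)/(2√(Dt))).
vt = 0.0705 × 1720 = 121.26 m and 2√(Dt) = 2√(0.226 × 1720) = 39.43 m.
Argument (x−vt)/(2√(Dt)) = (98.2 − 121.26)/39.43 = -0.5848; ½·erfc(-0.5848) = 0.7959.
C = 352 × 0.7959 = 280 mg/L.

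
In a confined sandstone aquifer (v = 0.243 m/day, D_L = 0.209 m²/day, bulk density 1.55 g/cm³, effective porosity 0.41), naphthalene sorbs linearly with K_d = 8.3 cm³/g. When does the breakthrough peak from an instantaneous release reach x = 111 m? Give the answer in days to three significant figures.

Retardation factor R = 1 + ρ_b·K_d/n = 1 + 1.55 × 8.3/0.41 = 32.38.
Sorption retards both mechanisms: v_R = v/R = 0.007505 m/day, D_R = D/R = 0.006455 m²/day.
Peak time from v_R²t² + 2D_R t − x² = 0: t = (√(D_R² + v_R²x²) − D_R)/v_R².
√(D_R² + v_R²x²) = √(0.006455² + 0.007505² × 111²) = 0.8331; v_R² = 5.633e-05.
t = (0.8331 − 0.006455)/5.633e-05 = 14700 days.

14700 days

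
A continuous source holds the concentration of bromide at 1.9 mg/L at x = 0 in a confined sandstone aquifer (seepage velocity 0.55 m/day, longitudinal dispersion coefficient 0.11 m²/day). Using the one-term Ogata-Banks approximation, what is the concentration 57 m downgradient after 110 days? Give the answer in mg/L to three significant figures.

For a continuous step input, C/C₀ ≈ ½·erfc((x−vt)/(2√(Dt))).
vt = 0.55 × 110 = 60.5 m and 2√(Dt) = 2√(0.11 × 110) = 6.957 m.
Argument (x−vt)/(2√(Dt)) = (57 − 60.5)/6.957 = -0.5031; ½·erfc(-0.5031) = 0.7616.
C = 1.9 × 0.7616 = 1.45 mg/L.

1.45 mg/L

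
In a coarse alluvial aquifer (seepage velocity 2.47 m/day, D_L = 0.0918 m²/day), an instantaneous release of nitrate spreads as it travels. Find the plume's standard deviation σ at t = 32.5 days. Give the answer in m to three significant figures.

2.44 m

Dispersive spreading gives a Gaussian with σ² = 2Dt; advection only shifts the center.
σ = √(2 × 0.0918 × 32.5) = 2.44 m.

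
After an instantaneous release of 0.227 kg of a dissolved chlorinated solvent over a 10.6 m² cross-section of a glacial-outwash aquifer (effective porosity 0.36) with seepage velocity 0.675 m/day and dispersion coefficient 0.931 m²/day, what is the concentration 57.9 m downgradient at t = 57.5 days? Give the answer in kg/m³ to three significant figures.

0.000418 kg/m³

For an instantaneous plane source, C(x,t) = M/(n_e·A·√(4πDt)) · exp(−(x−vt)²/(4Dt)), with n_e·A the pore (flow) area.
Plume center vt = 0.675 × 57.5 = 38.8125 m, so the well at 57.9 m is 19.0875 m downgradient of the peak.
√(4πDt) = 25.94 m, giving peak height M/(n_e·A·√(4πDt)) = 0.227/(0.36 × 10.6 × 25.94) = 0.002293 kg/m³.
(x−vt)²/(4Dt) = (19.0875)²/(4 × 0.931 × 57.5) = 1.701; exp(−1.701) = 0.1825.
C = 0.002293 × 0.1825 = 0.000418 kg/m³.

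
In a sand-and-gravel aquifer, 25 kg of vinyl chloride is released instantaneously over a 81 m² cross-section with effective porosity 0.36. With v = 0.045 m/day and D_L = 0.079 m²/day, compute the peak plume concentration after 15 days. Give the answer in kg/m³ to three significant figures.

The peak of an instantaneous 1D plume sits at x = vt; there the Gaussian factor is 1 and C_max = M/(n_e·A·√(4πDt)), where n_e·A is the pore area the mass is dissolved in.
√(4πDt) = √(4π × 0.079 × 15) = 3.859 m, so C_max = 25/(0.36 × 81 × 3.859) = 0.222 kg/m³.

0.222 kg/m³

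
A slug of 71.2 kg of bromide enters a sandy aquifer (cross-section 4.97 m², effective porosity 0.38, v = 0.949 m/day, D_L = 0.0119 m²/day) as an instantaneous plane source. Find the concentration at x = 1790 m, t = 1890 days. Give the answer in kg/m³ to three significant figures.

1.94 kg/m³

For an instantaneous plane source, C(x,t) = M/(n_e·A·√(4πDt)) · exp(−(x−vt)²/(4Dt)), with n_e·A the pore (flow) area.
Plume center vt = 0.949 × 1890 = 1793.61 m, so the well at 1790 m is 3.61 m upgradient of the peak.
√(4πDt) = 16.81 m, giving peak height M/(n_e·A·√(4πDt)) = 71.2/(0.38 × 4.97 × 16.81) = 2.243 kg/m³.
(x−vt)²/(4Dt) = (-3.61)²/(4 × 0.0119 × 1890) = 0.1449; exp(−0.1449) = 0.8651.
C = 2.243 × 0.8651 = 1.94 kg/m³.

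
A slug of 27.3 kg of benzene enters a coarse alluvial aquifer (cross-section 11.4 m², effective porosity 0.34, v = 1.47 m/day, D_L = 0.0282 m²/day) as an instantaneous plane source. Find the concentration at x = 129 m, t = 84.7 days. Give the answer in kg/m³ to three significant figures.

For an instantaneous plane source, C(x,t) = M/(n_e·A·√(4πDt)) · exp(−(x−vt)²/(4Dt)), with n_e·A the pore (flow) area.
Plume center vt = 1.47 × 84.7 = 124.509 m, so the well at 129 m is 4.491 m downgradient of the peak.
√(4πDt) = 5.479 m, giving peak height M/(n_e·A·√(4πDt)) = 27.3/(0.34 × 11.4 × 5.479) = 1.286 kg/m³.
(x−vt)²/(4Dt) = (4.491)²/(4 × 0.0282 × 84.7) = 2.111; exp(−2.111) = 0.1211.
C = 1.286 × 0.1211 = 0.156 kg/m³.

0.156 kg/m³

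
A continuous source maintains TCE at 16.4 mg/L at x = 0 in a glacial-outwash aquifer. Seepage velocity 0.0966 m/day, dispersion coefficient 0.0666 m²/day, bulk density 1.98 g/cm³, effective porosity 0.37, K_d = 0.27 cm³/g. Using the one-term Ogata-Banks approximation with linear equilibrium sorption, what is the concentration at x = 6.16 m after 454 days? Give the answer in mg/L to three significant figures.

Retardation factor R = 1 + ρ_b·K_d/n = 1 + 1.98 × 0.27/0.37 = 2.445.
Sorption retards both mechanisms: v_R = v/R = 0.03951 m/day, D_R = D/R = 0.02724 m²/day.
v_R·t = 0.03951 × 454 = 17.93754 m; 2√(D_R t) = 7.033 m; argument = (6.16 − 17.93754)/7.033 = -1.675.
C = C₀ × ½·erfc(-1.675) = 16.4 × 0.9911 = 16.3 mg/L.

16.3 mg/L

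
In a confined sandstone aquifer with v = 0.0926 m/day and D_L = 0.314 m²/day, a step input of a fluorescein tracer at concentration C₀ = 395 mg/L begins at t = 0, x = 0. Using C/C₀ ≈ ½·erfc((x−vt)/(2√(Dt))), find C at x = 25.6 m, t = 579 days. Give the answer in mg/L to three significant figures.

For a continuous step input, C/C₀ ≈ ½·erfc((x−vt)/(2√(Dt))).
vt = 0.0926 × 579 = 53.6154 m and 2√(Dt) = 2√(0.314 × 579) = 26.97 m.
Argument (x−vt)/(2√(Dt)) = (25.6 − 53.6154)/26.97 = -1.039; ½·erfc(-1.039) = 0.9291.
C = 395 × 0.9291 = 367 mg/L.

367 mg/L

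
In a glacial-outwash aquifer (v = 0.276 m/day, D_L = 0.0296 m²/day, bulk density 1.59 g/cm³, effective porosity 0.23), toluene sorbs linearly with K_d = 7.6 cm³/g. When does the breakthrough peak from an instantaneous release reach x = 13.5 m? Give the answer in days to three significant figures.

Retardation factor R = 1 + ρ_b·K_d/n = 1 + 1.59 × 7.6/0.23 = 53.54.
Sorption retards both mechanisms: v_R = v/R = 0.005155 m/day, D_R = D/R = 0.0005529 m²/day.
Peak time from v_R²t² + 2D_R t − x² = 0: t = (√(D_R² + v_R²x²) − D_R)/v_R².
√(D_R² + v_R²x²) = √(0.0005529² + 0.005155² × 13.5²) = 0.06959; v_R² = 2.657e-05.
t = (0.06959 − 0.0005529)/2.657e-05 = 2600 days.

2600 days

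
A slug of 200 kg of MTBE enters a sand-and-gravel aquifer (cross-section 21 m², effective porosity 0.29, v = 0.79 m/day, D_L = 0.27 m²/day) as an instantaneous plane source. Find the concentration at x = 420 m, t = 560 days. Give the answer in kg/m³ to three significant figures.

For an instantaneous plane source, C(x,t) = M/(n_e·A·√(4πDt)) · exp(−(x−vt)²/(4Dt)), with n_e·A the pore (flow) area.
Plume center vt = 0.79 × 560 = 442.4 m, so the well at 420 m is 22.4 m upgradient of the peak.
√(4πDt) = 43.59 m, giving peak height M/(n_e·A·√(4πDt)) = 200/(0.29 × 21 × 43.59) = 0.7534 kg/m³.
(x−vt)²/(4Dt) = (-22.4)²/(4 × 0.27 × 560) = 0.8296; exp(−0.8296) = 0.4362.
C = 0.7534 × 0.4362 = 0.329 kg/m³.

0.329 kg/m³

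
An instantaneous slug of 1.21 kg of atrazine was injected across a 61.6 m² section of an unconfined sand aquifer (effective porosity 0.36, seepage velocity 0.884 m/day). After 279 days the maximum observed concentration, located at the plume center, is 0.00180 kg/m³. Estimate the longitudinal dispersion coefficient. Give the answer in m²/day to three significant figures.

At the plume center C_max = M/(n_e·A·√(4πDt)), so D = M²/(4πt·(n_e·A·C_max)²).
n_e·A·C_max = 0.36 × 61.6 × 0.00180 = 0.03992 kg/m.
D = 1.21²/(4π × 279 × 0.03992²) = 0.262 m²/day.

0.262 m²/day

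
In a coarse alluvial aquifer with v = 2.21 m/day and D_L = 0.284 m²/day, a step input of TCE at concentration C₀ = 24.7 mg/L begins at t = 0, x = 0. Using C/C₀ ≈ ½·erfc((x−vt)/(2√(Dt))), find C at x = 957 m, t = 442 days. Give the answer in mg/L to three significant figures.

For a continuous step input, C/C₀ ≈ ½·erfc((x−vt)/(2√(Dt))).
vt = 2.21 × 442 = 976.82 m and 2√(Dt) = 2√(0.284 × 442) = 22.41 m.
Argument (x−vt)/(2√(Dt)) = (957 − 976.82)/22.41 = -0.8844; ½·erfc(-0.8844) = 0.8945.
C = 24.7 × 0.8945 = 22.1 mg/L.

22.1 mg/L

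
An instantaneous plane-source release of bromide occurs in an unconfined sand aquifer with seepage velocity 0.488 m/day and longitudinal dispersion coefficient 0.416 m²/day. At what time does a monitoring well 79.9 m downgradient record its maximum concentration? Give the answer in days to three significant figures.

162 days

For the 1D instantaneous-source solution, setting ∂C/∂t = 0 at fixed x gives v²t² + 2Dt − x² = 0, so t = (√(D² + v²x²) − D)/v².
√(D² + v²x²) = √(0.416² + 0.488² × 79.9²) = 38.99; v² = 0.238144.
t = (38.99 − 0.416)/0.238144 = 162 days (vs. the pure-advection estimate x/v = 164 d).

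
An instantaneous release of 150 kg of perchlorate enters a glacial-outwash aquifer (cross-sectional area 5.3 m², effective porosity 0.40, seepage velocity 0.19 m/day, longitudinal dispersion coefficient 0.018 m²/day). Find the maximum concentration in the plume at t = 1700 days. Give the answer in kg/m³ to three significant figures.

The peak of an instantaneous 1D plume sits at x = vt; there the Gaussian factor is 1 and C_max = M/(n_e·A·√(4πDt)), where n_e·A is the pore area the mass is dissolved in.
√(4πDt) = √(4π × 0.018 × 1700) = 19.61 m, so C_max = 150/(0.40 × 5.3 × 19.61) = 3.61 kg/m³.

3.61 kg/m³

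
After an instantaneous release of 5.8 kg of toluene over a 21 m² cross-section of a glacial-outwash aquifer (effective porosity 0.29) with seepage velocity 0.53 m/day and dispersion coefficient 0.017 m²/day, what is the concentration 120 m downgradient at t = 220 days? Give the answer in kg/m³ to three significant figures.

0.0641 kg/m³

For an instantaneous plane source, C(x,t) = M/(n_e·A·√(4πDt)) · exp(−(x−vt)²/(4Dt)), with n_e·A the pore (flow) area.
Plume center vt = 0.53 × 220 = 116.6 m, so the well at 120 m is 3.4 m downgradient of the peak.
√(4πDt) = 6.856 m, giving peak height M/(n_e·A·√(4πDt)) = 5.8/(0.29 × 21 × 6.856) = 0.1389 kg/m³.
(x−vt)²/(4Dt) = (3.4)²/(4 × 0.017 × 220) = 0.7727; exp(−0.7727) = 0.4618.
C = 0.1389 × 0.4618 = 0.0641 kg/m³.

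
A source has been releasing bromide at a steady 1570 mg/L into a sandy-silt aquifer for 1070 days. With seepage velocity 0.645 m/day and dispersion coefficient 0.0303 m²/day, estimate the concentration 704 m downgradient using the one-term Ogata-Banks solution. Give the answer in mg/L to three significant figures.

67.1 mg/L

For a continuous step input, C/C₀ ≈ ½·erfc((x−vt)/(2√(Dt))).
vt = 0.645 × 1070 = 690.15 m and 2√(Dt) = 2√(0.0303 × 1070) = 11.39 m.
Argument (x−vt)/(2√(Dt)) = (704 − 690.15)/11.39 = 1.216; ½·erfc(1.216) = 0.04274.
C = 1570 × 0.04274 = 67.1 mg/L.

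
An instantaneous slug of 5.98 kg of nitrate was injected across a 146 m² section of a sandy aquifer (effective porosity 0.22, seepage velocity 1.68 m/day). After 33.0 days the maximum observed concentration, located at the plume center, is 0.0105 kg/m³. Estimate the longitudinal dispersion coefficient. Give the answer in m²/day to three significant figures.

0.758 m²/day

At the plume center C_max = M/(n_e·A·√(4πDt)), so D = M²/(4πt·(n_e·A·C_max)²).
n_e·A·C_max = 0.22 × 146 × 0.0105 = 0.3373 kg/m.
D = 5.98²/(4π × 33.0 × 0.3373²) = 0.758 m²/day.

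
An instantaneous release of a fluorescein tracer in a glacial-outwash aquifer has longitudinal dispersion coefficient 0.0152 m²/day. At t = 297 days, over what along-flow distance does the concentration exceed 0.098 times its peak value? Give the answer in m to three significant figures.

The plume is Gaussian with σ = √(2Dt) = √(2 × 0.0152 × 297) = 3.005 m.
C/C_peak = exp(−Δx²/(2σ²)) = 0.098 ⇒ Δx = σ·√(−2 ln 0.098) = 3.005 × 2.155 = 6.476 m.
Width = 2Δx = 13.0 m.

13.0 m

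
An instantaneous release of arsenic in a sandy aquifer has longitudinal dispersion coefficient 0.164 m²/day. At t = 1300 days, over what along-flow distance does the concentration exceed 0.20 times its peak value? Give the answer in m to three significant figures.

The plume is Gaussian with σ = √(2Dt) = √(2 × 0.164 × 1300) = 20.65 m.
C/C_peak = exp(−Δx²/(2σ²)) = 0.20 ⇒ Δx = σ·√(−2 ln 0.20) = 20.65 × 1.794 = 37.05 m.
Width = 2Δx = 74.1 m.

74.1 m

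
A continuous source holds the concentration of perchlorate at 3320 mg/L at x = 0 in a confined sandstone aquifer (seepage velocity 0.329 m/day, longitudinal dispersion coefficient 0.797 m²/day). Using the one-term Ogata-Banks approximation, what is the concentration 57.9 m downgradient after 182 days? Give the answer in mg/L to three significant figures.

1810 mg/L

For a continuous step input, C/C₀ ≈ ½·erfc((x−vt)/(2√(Dt))).
vt = 0.329 × 182 = 59.878 m and 2√(Dt) = 2√(0.797 × 182) = 24.09 m.
Argument (x−vt)/(2√(Dt)) = (57.9 − 59.878)/24.09 = -0.08211; ½·erfc(-0.08211) = 0.5462.
C = 3320 × 0.5462 = 1810 mg/L.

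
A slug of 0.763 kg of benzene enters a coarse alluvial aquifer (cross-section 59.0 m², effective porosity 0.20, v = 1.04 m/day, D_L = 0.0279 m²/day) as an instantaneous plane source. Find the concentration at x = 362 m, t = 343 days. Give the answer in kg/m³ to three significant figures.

For an instantaneous plane source, C(x,t) = M/(n_e·A·√(4πDt)) · exp(−(x−vt)²/(4Dt)), with n_e·A the pore (flow) area.
Plume center vt = 1.04 × 343 = 356.72 m, so the well at 362 m is 5.28 m downgradient of the peak.
√(4πDt) = 10.97 m, giving peak height M/(n_e·A·√(4πDt)) = 0.763/(0.20 × 59.0 × 10.97) = 0.005894 kg/m³.
(x−vt)²/(4Dt) = (5.28)²/(4 × 0.0279 × 343) = 0.7283; exp(−0.7283) = 0.4827.
C = 0.005894 × 0.4827 = 0.00285 kg/m³.

0.00285 kg/m³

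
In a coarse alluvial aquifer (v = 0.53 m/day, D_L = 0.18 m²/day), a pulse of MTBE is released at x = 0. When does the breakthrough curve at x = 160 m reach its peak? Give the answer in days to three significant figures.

301 days

For the 1D instantaneous-source solution, setting ∂C/∂t = 0 at fixed x gives v²t² + 2Dt − x² = 0, so t = (√(D² + v²x²) − D)/v².
√(D² + v²x²) = √(0.18² + 0.53² × 160²) = 84.80; v² = 0.2809.
t = (84.80 − 0.18)/0.2809 = 301 days (vs. the pure-advection estimate x/v = 302 d).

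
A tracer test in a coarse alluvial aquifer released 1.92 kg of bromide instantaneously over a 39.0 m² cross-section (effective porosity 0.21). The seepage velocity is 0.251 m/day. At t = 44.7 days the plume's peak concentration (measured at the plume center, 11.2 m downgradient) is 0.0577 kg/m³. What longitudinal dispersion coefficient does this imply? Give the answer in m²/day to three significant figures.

At the plume center C_max = M/(n_e·A·√(4πDt)), so D = M²/(4πt·(n_e·A·C_max)²).
n_e·A·C_max = 0.21 × 39.0 × 0.0577 = 0.4726 kg/m.
D = 1.92²/(4π × 44.7 × 0.4726²) = 0.0294 m²/day.

0.0294 m²/day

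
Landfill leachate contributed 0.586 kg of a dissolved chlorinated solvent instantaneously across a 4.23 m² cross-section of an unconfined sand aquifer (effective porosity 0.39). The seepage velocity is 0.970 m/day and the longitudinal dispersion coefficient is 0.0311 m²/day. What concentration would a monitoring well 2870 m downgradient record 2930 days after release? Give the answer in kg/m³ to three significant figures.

For an instantaneous plane source, C(x,t) = M/(n_e·A·√(4πDt)) · exp(−(x−vt)²/(4Dt)), with n_e·A the pore (flow) area.
Plume center vt = 0.970 × 2930 = 2842.1 m, so the well at 2870 m is 27.9 m downgradient of the peak.
√(4πDt) = 33.84 m, giving peak height M/(n_e·A·√(4πDt)) = 0.586/(0.39 × 4.23 × 33.84) = 0.01050 kg/m³.
(x−vt)²/(4Dt) = (27.9)²/(4 × 0.0311 × 2930) = 2.136; exp(−2.136) = 0.1181.
C = 0.01050 × 0.1181 = 0.00124 kg/m³.

0.00124 kg/m³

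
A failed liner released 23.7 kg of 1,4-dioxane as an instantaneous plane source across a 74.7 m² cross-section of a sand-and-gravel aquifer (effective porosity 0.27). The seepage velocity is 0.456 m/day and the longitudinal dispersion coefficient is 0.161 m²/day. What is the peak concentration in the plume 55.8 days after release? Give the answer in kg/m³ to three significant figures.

0.111 kg/m³

The peak of an instantaneous 1D plume sits at x = vt; there the Gaussian factor is 1 and C_max = M/(n_e·A·√(4πDt)), where n_e·A is the pore area the mass is dissolved in.
√(4πDt) = √(4π × 0.161 × 55.8) = 10.63 m, so C_max = 23.7/(0.27 × 74.7 × 10.63) = 0.111 kg/m³.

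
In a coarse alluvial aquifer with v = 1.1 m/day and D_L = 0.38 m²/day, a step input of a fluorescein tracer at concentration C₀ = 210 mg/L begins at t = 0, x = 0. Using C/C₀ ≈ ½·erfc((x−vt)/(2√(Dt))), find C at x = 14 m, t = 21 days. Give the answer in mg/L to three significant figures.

208 mg/L

For a continuous step input, C/C₀ ≈ ½·erfc((x−vt)/(2√(Dt))).
vt = 1.1 × 21 = 23.1 m and 2√(Dt) = 2√(0.38 × 21) = 5.650 m.
Argument (x−vt)/(2√(Dt)) = (14 − 23.1)/5.650 = -1.611; ½·erfc(-1.611) = 0.9886.
C = 210 × 0.9886 = 208 mg/L.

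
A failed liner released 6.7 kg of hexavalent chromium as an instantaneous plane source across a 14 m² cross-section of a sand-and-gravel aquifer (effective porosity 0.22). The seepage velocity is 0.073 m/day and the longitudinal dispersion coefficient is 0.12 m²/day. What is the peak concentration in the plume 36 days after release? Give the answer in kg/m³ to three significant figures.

0.295 kg/m³

The peak of an instantaneous 1D plume sits at x = vt; there the Gaussian factor is 1 and C_max = M/(n_e·A·√(4πDt)), where n_e·A is the pore area the mass is dissolved in.
√(4πDt) = √(4π × 0.12 × 36) = 7.368 m, so C_max = 6.7/(0.22 × 14 × 7.368) = 0.295 kg/m³.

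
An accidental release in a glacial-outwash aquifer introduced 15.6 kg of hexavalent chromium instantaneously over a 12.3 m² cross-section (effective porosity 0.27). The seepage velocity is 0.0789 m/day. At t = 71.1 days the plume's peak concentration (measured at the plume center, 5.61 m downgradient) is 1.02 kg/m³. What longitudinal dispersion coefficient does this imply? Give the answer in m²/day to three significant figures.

0.0237 m²/day

At the plume center C_max = M/(n_e·A·√(4πDt)), so D = M²/(4πt·(n_e·A·C_max)²).
n_e·A·C_max = 0.27 × 12.3 × 1.02 = 3.387 kg/m.
D = 15.6²/(4π × 71.1 × 3.387²) = 0.0237 m²/day.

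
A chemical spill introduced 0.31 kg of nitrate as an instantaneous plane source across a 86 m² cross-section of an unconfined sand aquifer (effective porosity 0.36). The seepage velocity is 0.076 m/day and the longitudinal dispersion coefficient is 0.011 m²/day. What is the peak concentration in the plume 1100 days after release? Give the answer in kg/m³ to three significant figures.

0.000812 kg/m³

The peak of an instantaneous 1D plume sits at x = vt; there the Gaussian factor is 1 and C_max = M/(n_e·A·√(4πDt)), where n_e·A is the pore area the mass is dissolved in.
√(4πDt) = √(4π × 0.011 × 1100) = 12.33 m, so C_max = 0.31/(0.36 × 86 × 12.33) = 0.000812 kg/m³.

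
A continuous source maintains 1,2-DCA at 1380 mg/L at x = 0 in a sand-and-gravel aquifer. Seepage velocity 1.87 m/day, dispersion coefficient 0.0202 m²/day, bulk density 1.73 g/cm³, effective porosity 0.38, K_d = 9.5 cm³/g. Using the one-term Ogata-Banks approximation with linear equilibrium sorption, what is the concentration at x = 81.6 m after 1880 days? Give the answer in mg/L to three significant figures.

Retardation factor R = 1 + ρ_b·K_d/n = 1 + 1.73 × 9.5/0.38 = 44.25.
Sorption retards both mechanisms: v_R = v/R = 0.04226 m/day, D_R = D/R = 0.0004565 m²/day.
v_R·t = 0.04226 × 1880 = 79.4488 m; 2√(D_R t) = 1.853 m; argument = (81.6 − 79.4488)/1.853 = 1.161.
C = C₀ × ½·erfc(1.161) = 1380 × 0.05031 = 69.4 mg/L.

69.4 mg/L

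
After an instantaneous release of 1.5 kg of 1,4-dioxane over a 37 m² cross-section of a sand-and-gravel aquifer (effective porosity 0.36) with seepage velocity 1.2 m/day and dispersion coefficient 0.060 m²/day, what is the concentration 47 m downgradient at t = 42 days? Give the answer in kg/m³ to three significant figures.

For an instantaneous plane source, C(x,t) = M/(n_e·A·√(4πDt)) · exp(−(x−vt)²/(4Dt)), with n_e·A the pore (flow) area.
Plume center vt = 1.2 × 42 = 50.4 m, so the well at 47 m is 3.4 m upgradient of the peak.
√(4πDt) = 5.627 m, giving peak height M/(n_e·A·√(4πDt)) = 1.5/(0.36 × 37 × 5.627) = 0.02001 kg/m³.
(x−vt)²/(4Dt) = (-3.4)²/(4 × 0.060 × 42) = 1.147; exp(−1.147) = 0.3176.
C = 0.02001 × 0.3176 = 0.00636 kg/m³.

0.00636 kg/m³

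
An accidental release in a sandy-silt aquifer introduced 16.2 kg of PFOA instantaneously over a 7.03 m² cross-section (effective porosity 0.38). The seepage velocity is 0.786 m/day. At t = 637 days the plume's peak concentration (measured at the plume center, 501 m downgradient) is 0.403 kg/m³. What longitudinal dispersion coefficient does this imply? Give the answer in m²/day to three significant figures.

At the plume center C_max = M/(n_e·A·√(4πDt)), so D = M²/(4πt·(n_e·A·C_max)²).
n_e·A·C_max = 0.38 × 7.03 × 0.403 = 1.077 kg/m.
D = 16.2²/(4π × 637 × 1.077²) = 0.0283 m²/day.

0.0283 m²/day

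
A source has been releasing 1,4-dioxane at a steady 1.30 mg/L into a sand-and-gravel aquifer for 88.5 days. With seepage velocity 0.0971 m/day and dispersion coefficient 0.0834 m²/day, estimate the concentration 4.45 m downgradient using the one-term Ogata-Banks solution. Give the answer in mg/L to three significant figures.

For a continuous step input, C/C₀ ≈ ½·erfc((x−vt)/(2√(Dt))).
vt = 0.0971 × 88.5 = 8.59335 m and 2√(Dt) = 2√(0.0834 × 88.5) = 5.434 m.
Argument (x−vt)/(2√(Dt)) = (4.45 − 8.59335)/5.434 = -0.7625; ½·erfc(-0.7625) = 0.8596.
C = 1.30 × 0.8596 = 1.12 mg/L.

1.12 mg/L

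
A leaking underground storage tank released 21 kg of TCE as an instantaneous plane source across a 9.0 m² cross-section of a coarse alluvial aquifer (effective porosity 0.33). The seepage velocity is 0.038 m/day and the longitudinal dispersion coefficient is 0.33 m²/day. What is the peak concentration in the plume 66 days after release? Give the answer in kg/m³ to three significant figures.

The peak of an instantaneous 1D plume sits at x = vt; there the Gaussian factor is 1 and C_max = M/(n_e·A·√(4πDt)), where n_e·A is the pore area the mass is dissolved in.
√(4πDt) = √(4π × 0.33 × 66) = 16.54 m, so C_max = 21/(0.33 × 9.0 × 16.54) = 0.427 kg/m³.

0.427 kg/m³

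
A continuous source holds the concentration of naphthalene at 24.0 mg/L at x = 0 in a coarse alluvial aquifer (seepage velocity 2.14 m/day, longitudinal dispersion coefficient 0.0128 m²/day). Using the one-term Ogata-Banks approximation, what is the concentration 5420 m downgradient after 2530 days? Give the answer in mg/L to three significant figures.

For a continuous step input, C/C₀ ≈ ½·erfc((x−vt)/(2√(Dt))).
vt = 2.14 × 2530 = 5414.2 m and 2√(Dt) = 2√(0.0128 × 2530) = 11.38 m.
Argument (x−vt)/(2√(Dt)) = (5420 − 5414.2)/11.38 = 0.5097; ½·erfc(0.5097) = 0.2355.
C = 24.0 × 0.2355 = 5.65 mg/L.

5.65 mg/L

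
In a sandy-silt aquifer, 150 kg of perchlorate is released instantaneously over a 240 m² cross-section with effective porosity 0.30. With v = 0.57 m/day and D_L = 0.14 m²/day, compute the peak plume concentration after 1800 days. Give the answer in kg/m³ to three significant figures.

0.0370 kg/m³

The peak of an instantaneous 1D plume sits at x = vt; there the Gaussian factor is 1 and C_max = M/(n_e·A·√(4πDt)), where n_e·A is the pore area the mass is dissolved in.
√(4πDt) = √(4π × 0.14 × 1800) = 56.27 m, so C_max = 150/(0.30 × 240 × 56.27) = 0.0370 kg/m³.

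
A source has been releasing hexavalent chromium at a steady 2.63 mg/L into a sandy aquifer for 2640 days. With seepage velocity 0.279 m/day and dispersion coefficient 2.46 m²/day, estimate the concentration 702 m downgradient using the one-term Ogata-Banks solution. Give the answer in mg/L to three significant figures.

1.63 mg/L

For a continuous step input, C/C₀ ≈ ½·erfc((x−vt)/(2√(Dt))).
vt = 0.279 × 2640 = 736.56 m and 2√(Dt) = 2√(2.46 × 2640) = 161.2 m.
Argument (x−vt)/(2√(Dt)) = (702 − 736.56)/161.2 = -0.2144; ½·erfc(-0.2144) = 0.6191.
C = 2.63 × 0.6191 = 1.63 mg/L.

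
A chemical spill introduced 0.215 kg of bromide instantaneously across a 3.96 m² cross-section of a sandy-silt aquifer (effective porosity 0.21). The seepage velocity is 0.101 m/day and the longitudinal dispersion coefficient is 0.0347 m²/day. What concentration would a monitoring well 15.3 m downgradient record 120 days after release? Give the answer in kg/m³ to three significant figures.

For an instantaneous plane source, C(x,t) = M/(n_e·A·√(4πDt)) · exp(−(x−vt)²/(4Dt)), with n_e·A the pore (flow) area.
Plume center vt = 0.101 × 120 = 12.12 m, so the well at 15.3 m is 3.18 m downgradient of the peak.
√(4πDt) = 7.234 m, giving peak height M/(n_e·A·√(4πDt)) = 0.215/(0.21 × 3.96 × 7.234) = 0.03574 kg/m³.
(x−vt)²/(4Dt) = (3.18)²/(4 × 0.0347 × 120) = 0.6071; exp(−0.6071) = 0.5449.
C = 0.03574 × 0.5449 = 0.0195 kg/m³.

0.0195 kg/m³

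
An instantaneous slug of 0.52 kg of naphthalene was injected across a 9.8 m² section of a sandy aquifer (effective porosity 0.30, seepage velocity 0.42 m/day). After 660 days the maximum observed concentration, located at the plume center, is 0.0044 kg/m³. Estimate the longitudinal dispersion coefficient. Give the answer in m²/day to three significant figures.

0.195 m²/day

At the plume center C_max = M/(n_e·A·√(4πDt)), so D = M²/(4πt·(n_e·A·C_max)²).
n_e·A·C_max = 0.30 × 9.8 × 0.0044 = 0.01294 kg/m.
D = 0.52²/(4π × 660 × 0.01294²) = 0.195 m²/day.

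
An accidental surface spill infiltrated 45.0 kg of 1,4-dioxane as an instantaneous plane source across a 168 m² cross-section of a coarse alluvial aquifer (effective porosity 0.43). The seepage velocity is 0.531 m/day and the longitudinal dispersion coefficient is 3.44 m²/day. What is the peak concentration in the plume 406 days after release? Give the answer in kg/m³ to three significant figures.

0.00470 kg/m³

The peak of an instantaneous 1D plume sits at x = vt; there the Gaussian factor is 1 and C_max = M/(n_e·A·√(4πDt)), where n_e·A is the pore area the mass is dissolved in.
√(4πDt) = √(4π × 3.44 × 406) = 132.5 m, so C_max = 45.0/(0.43 × 168 × 132.5) = 0.00470 kg/m³.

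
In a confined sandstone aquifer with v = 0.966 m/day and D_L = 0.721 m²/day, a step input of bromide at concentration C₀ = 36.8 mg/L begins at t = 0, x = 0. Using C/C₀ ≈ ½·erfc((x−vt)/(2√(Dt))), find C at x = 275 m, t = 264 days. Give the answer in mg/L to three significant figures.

5.63 mg/L

For a continuous step input, C/C₀ ≈ ½·erfc((x−vt)/(2√(Dt))).
vt = 0.966 × 264 = 255.024 m and 2√(Dt) = 2√(0.721 × 264) = 27.59 m.
Argument (x−vt)/(2√(Dt)) = (275 − 255.024)/27.59 = 0.7240; ½·erfc(0.7240) = 0.1529.
C = 36.8 × 0.1529 = 5.63 mg/L.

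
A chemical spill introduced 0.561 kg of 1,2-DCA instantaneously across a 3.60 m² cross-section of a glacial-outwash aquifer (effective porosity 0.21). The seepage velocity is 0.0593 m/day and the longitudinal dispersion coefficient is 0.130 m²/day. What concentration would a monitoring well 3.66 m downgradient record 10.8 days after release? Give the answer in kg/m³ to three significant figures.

For an instantaneous plane source, C(x,t) = M/(n_e·A·√(4πDt)) · exp(−(x−vt)²/(4Dt)), with n_e·A the pore (flow) area.
Plume center vt = 0.0593 × 10.8 = 0.64044 m, so the well at 3.66 m is 3.01956 m downgradient of the peak.
√(4πDt) = 4.200 m, giving peak height M/(n_e·A·√(4πDt)) = 0.561/(0.21 × 3.60 × 4.200) = 0.1767 kg/m³.
(x−vt)²/(4Dt) = (3.01956)²/(4 × 0.130 × 10.8) = 1.624; exp(−1.624) = 0.1971.
C = 0.1767 × 0.1971 = 0.0348 kg/m³.

0.0348 kg/m³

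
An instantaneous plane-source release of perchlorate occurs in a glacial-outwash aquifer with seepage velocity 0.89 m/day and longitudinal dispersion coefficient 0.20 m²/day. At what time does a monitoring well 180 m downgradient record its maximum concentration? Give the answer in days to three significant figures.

202 days

For the 1D instantaneous-source solution, setting ∂C/∂t = 0 at fixed x gives v²t² + 2Dt − x² = 0, so t = (√(D² + v²x²) − D)/v².
√(D² + v²x²) = √(0.20² + 0.89² × 180²) = 160.2; v² = 0.7921.
t = (160.2 − 0.20)/0.7921 = 202 days (vs. the pure-advection estimate x/v = 202 d).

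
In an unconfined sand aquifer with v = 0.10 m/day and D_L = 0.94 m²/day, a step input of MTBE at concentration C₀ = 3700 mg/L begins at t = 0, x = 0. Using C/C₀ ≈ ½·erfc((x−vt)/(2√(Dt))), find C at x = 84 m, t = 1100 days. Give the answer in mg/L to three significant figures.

For a continuous step input, C/C₀ ≈ ½·erfc((x−vt)/(2√(Dt))).
vt = 0.10 × 1100 = 110 m and 2√(Dt) = 2√(0.94 × 1100) = 64.31 m.
Argument (x−vt)/(2√(Dt)) = (84 − 110)/64.31 = -0.4043; ½·erfc(-0.4043) = 0.7163.
C = 3700 × 0.7163 = 2650 mg/L.

2650 mg/L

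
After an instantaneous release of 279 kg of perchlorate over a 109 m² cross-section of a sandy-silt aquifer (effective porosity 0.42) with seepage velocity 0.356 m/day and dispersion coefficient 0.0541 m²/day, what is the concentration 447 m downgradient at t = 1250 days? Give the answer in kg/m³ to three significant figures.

0.206 kg/m³

For an instantaneous plane source, C(x,t) = M/(n_e·A·√(4πDt)) · exp(−(x−vt)²/(4Dt)), with n_e·A the pore (flow) area.
Plume center vt = 0.356 × 1250 = 445 m, so the well at 447 m is 2 m downgradient of the peak.
√(4πDt) = 29.15 m, giving peak height M/(n_e·A·√(4πDt)) = 279/(0.42 × 109 × 29.15) = 0.2091 kg/m³.
(x−vt)²/(4Dt) = (2)²/(4 × 0.0541 × 1250) = 0.01479; exp(−0.01479) = 0.9853.
C = 0.2091 × 0.9853 = 0.206 kg/m³.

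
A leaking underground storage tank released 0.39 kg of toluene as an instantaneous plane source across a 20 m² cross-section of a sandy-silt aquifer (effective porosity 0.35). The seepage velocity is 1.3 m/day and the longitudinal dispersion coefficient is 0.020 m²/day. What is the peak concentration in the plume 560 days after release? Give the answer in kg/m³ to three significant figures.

The peak of an instantaneous 1D plume sits at x = vt; there the Gaussian factor is 1 and C_max = M/(n_e·A·√(4πDt)), where n_e·A is the pore area the mass is dissolved in.
√(4πDt) = √(4π × 0.020 × 560) = 11.86 m, so C_max = 0.39/(0.35 × 20 × 11.86) = 0.00470 kg/m³.

0.00470 kg/m³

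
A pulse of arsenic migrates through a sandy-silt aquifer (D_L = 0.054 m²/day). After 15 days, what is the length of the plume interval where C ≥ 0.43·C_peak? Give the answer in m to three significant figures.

3.31 m

The plume is Gaussian with σ = √(2Dt) = √(2 × 0.054 × 15) = 1.273 m.
C/C_peak = exp(−Δx²/(2σ²)) = 0.43 ⇒ Δx = σ·√(−2 ln 0.43) = 1.273 × 1.299 = 1.654 m.
Width = 2Δx = 3.31 m.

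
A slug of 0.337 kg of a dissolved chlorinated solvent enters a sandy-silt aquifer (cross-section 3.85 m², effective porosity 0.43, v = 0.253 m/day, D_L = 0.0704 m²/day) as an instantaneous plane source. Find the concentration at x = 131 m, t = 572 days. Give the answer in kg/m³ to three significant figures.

0.00281 kg/m³

For an instantaneous plane source, C(x,t) = M/(n_e·A·√(4πDt)) · exp(−(x−vt)²/(4Dt)), with n_e·A the pore (flow) area.
Plume center vt = 0.253 × 572 = 144.716 m, so the well at 131 m is 13.716 m upgradient of the peak.
√(4πDt) = 22.50 m, giving peak height M/(n_e·A·√(4πDt)) = 0.337/(0.43 × 3.85 × 22.50) = 0.009047 kg/m³.
(x−vt)²/(4Dt) = (-13.716)²/(4 × 0.0704 × 572) = 1.168; exp(−1.168) = 0.3110.
C = 0.009047 × 0.3110 = 0.00281 kg/m³.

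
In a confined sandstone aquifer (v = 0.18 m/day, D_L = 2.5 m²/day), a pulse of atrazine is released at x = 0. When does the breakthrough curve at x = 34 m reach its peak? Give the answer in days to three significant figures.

For the 1D instantaneous-source solution, setting ∂C/∂t = 0 at fixed x gives v²t² + 2Dt − x² = 0, so t = (√(D² + v²x²) − D)/v².
√(D² + v²x²) = √(2.5² + 0.18² × 34²) = 6.611; v² = 0.0324.
t = (6.611 − 2.5)/0.0324 = 127 days (vs. the pure-advection estimate x/v = 189 d).

127 days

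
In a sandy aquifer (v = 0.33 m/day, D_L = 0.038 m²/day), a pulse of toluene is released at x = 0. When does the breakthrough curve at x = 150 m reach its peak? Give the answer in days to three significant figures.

454 days

For the 1D instantaneous-source solution, setting ∂C/∂t = 0 at fixed x gives v²t² + 2Dt − x² = 0, so t = (√(D² + v²x²) − D)/v².
√(D² + v²x²) = √(0.038² + 0.33² × 150²) = 49.50; v² = 0.1089.
t = (49.50 − 0.038)/0.1089 = 454 days (vs. the pure-advection estimate x/v = 455 d).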